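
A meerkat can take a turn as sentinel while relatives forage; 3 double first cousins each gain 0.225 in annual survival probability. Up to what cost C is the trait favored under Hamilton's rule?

r to a double first cousin = 0.25 (double first cousins share both grandparent pairs — four paths of length 4: r = 4·(1/2)^4 = 1/4).
Hamilton's rule: n·r·B > C, so the trait is favored while C < n·r·B = 3·0.25·0.225 = 0.16875.

0.16875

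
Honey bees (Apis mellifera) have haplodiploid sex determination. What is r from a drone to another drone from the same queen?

0.5

Haploid brothers each carry a random half of the queen's diploid genome, so on average they share half: r = 1/2.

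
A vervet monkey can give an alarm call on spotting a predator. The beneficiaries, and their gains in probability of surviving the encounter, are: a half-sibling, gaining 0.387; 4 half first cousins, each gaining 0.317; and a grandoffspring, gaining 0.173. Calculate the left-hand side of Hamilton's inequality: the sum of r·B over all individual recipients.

r to a half-sibling = 0.25 (half-sibs share one parent — one path of length 2: r = (1/2)^2 = 1/4).
r to a half first cousin = 1/16 (half first cousins share one grandparent — one path of length 4: r = (1/2)^4 = 1/16).
r to a grandoffspring = 1/4 (two parent–offspring links: r = (1/2)^2 = 1/4).
Summing one r·B term per recipient: 1·0.25·0.387 + 4·0.0625·0.317 + 1·0.25·0.173 = 0.21925.

0.21925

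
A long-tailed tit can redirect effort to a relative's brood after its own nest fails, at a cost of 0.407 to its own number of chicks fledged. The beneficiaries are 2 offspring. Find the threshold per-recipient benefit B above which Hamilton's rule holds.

0.407

r to an offspring = 1/2 (one parent–offspring link: r = (1/2)^1 = 1/2).
Hamilton's rule with n recipients of equal r: n·r·B > C, so B > C/(n·r) = 0.407/(2·0.5) = 0.407.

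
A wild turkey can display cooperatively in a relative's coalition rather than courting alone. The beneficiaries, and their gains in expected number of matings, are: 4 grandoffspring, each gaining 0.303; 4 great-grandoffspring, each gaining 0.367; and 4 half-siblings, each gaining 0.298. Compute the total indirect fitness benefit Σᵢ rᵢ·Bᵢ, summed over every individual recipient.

0.7845

r to a grandoffspring = 0.25 (two parent–offspring links: r = (1/2)^2 = 1/4).
r to a great-grandoffspring = 0.125 (three parent–offspring links: r = (1/2)^3 = 1/8).
r to a half-sibling = 0.25 (half-sibs share one parent — one path of length 2: r = (1/2)^2 = 1/4).
Summing one r·B term per recipient: 4·0.25·0.303 + 4·0.125·0.367 + 4·0.25·0.298 = 0.7845.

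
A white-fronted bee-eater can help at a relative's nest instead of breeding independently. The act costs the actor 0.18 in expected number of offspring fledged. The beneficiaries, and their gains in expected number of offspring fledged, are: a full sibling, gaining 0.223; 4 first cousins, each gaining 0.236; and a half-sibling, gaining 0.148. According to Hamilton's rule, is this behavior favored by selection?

Yes

Hamilton's rule: the trait is favored when the sum of r·B over every recipient exceeds the actor's cost C.
r to a full sibling = 1/2 (full sibs share both parents — two paths of length 2: r = 2·(1/2)^2 = 1/2).
r to a first cousin = 1/8 (first cousins share one grandparent pair — two paths of length 4: r = 2·(1/2)^4 = 1/8).
r to a half-sibling = 1/4 (half-sibs share one parent — one path of length 2: r = (1/2)^2 = 1/4).
Summing one r·B term per recipient: 1·0.5·0.223 + 4·0.125·0.236 + 1·0.25·0.148 = 0.2665.
0.2665 > 0.18: the indirect benefit exceeds the cost.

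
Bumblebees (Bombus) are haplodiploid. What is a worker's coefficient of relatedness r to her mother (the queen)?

One meiotic link between diploid queen and diploid daughter: r = 1/2.

0.5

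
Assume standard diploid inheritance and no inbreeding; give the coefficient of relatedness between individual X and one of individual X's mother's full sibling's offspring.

0.125

Each parent–offspring link contributes a factor of 1/2, and independent paths through distinct common ancestors add.
First cousins share one grandparent pair — two paths of length 4: r = 2·(1/2)^4 = 1/8.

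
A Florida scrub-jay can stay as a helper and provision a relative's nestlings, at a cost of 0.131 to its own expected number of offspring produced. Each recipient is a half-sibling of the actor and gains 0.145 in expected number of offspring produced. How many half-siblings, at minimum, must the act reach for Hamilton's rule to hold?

4

r to a half-sibling = 0.25 (half-sibs share one parent — one path of length 2: r = (1/2)^2 = 1/4).
Hamilton's rule: n·r·B > C  ⇒  n > C/(r·B) = 0.131/(0.25·0.145) = 3.614.
The smallest integer exceeding 3.614 is 4.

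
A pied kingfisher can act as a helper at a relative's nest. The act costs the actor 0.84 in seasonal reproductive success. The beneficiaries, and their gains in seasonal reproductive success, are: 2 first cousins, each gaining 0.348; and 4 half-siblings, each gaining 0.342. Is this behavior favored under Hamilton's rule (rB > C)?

Hamilton's rule: the trait is favored when the sum of r·B over every recipient exceeds the actor's cost C.
r to a first cousin = 1/8 (first cousins share one grandparent pair — two paths of length 4: r = 2·(1/2)^4 = 1/8).
r to a half-sibling = 0.25 (half-sibs share one parent — one path of length 2: r = (1/2)^2 = 1/4).
Summing one r·B term per recipient: 2·0.125·0.348 + 4·0.25·0.342 = 0.429.
0.429 < 0.84: the indirect benefit is less than the cost.

No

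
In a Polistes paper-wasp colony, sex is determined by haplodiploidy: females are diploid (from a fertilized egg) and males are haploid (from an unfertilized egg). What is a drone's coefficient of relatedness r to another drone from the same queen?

0.5

Haploid brothers each carry a random half of the queen's diploid genome, so on average they share half: r = 1/2.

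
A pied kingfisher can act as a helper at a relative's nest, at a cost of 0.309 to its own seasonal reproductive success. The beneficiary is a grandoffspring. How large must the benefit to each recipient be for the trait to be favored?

r to a grandoffspring = 1/4 (two parent–offspring links: r = (1/2)^2 = 1/4).
Hamilton's rule with n recipients of equal r: n·r·B > C, so B > C/(n·r) = 0.309/(1·0.25) = 1.236.

1.236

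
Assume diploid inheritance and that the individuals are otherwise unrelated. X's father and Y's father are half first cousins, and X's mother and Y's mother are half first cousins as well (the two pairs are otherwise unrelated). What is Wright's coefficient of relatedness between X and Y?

0.03125

Independent pedigree routes through distinct common ancestors add.
X and Y are related in two ways: half second cousins through their fathers (r = 1/64) and half second cousins through their mothers (r = 1/64).
r = 1/64 + 1/64 = 0.03125.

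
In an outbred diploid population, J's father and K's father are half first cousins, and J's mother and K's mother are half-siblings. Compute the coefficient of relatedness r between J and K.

0.078125

Wright's path rule: contributions from independent ancestry routes add.
J and K are related in two ways: half second cousins through their fathers (r = 1/64) and half first cousins through their mothers (r = 1/16).
r = 1/64 + 1/16 = 5/64 = 0.078125.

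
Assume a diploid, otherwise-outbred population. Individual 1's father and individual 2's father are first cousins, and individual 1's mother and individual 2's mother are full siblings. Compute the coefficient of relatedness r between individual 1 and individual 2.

Independent pedigree routes through distinct common ancestors add.
Individual 1 and individual 2 are related in two ways: second cousins through their fathers (r = 1/32) and first cousins through their mothers (r = 1/8).
r = 1/32 + 1/8 = 0.15625.

0.15625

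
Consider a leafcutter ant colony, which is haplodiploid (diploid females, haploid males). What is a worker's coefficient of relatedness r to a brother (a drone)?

Her haploid brother carries none of their father's genes and a random half of their mother's genome; that half matches the maternal half of her own genome with probability 1/2: r = 1/2 · 1/2 = 1/4.

0.25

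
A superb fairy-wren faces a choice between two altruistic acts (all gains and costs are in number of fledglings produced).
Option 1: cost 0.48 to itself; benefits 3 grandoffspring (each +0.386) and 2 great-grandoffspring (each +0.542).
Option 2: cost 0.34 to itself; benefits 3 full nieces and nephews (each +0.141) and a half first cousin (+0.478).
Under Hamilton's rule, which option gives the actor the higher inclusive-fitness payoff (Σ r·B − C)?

Option 1: r to a grandoffspring = 0.25.
Option 1: r to a great-grandoffspring = 0.125.
Option 1: Σ r·B − C = (3·0.25·0.386 + 2·0.125·0.542) − 0.48 = -0.055.
Option 2: r to a full niece or nephew = 0.25.
Option 2: r to a half first cousin = 0.0625.
Option 2: Σ r·B − C = (3·0.25·0.141 + 1·0.0625·0.478) − 0.34 = -0.204375.
Option 1 has the higher net inclusive-fitness payoff.

Option 1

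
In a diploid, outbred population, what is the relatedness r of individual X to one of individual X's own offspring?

0.5

Each parent–offspring link contributes a factor of 1/2, and independent paths through distinct common ancestors add.
One parent–offspring link: r = (1/2)^1 = 1/2.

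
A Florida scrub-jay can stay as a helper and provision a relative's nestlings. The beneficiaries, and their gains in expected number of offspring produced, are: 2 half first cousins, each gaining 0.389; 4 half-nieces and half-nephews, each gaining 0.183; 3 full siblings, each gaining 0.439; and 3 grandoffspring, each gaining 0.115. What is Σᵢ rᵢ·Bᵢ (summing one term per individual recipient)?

0.884875

r to a half first cousin = 1/16 (half first cousins share one grandparent — one path of length 4: r = (1/2)^4 = 1/16).
r to a half-niece or half-nephew = 1/8 (half-aunt/uncle↔niece/nephew: one path of length 3: r = (1/2)^3 = 1/8).
r to a full sibling = 1/2 (full sibs share both parents — two paths of length 2: r = 2·(1/2)^2 = 1/2).
r to a grandoffspring = 0.25 (two parent–offspring links: r = (1/2)^2 = 1/4).
Summing one r·B term per recipient: 2·0.0625·0.389 + 4·0.125·0.183 + 3·0.5·0.439 + 3·0.25·0.115 = 0.884875.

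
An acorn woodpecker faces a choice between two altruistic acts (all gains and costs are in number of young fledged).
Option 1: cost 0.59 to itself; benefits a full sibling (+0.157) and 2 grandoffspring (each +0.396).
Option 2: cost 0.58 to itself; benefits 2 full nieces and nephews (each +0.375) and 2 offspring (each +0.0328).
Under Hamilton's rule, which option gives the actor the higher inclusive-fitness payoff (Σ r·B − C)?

Option 1

Option 1: r to a full sibling = 0.5.
Option 1: r to a grandoffspring = 0.25.
Option 1: Σ r·B − C = (1·0.5·0.157 + 2·0.25·0.396) − 0.59 = -0.3135.
Option 2: r to a full niece or nephew = 0.25.
Option 2: r to an offspring = 0.5.
Option 2: Σ r·B − C = (2·0.25·0.375 + 2·0.5·0.0328) − 0.58 = -0.3597.
Option 1 has the higher net inclusive-fitness payoff.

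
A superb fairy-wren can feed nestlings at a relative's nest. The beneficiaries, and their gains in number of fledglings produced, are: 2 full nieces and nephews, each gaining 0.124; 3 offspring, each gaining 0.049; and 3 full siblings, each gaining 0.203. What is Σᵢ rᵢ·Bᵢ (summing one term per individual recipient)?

r to a full niece or nephew = 1/4 (full aunt/uncle↔niece/nephew: two paths of length 3 through the shared grandparent pair: r = 2·(1/2)^3 = 1/4).
r to an offspring = 1/2 (one parent–offspring link: r = (1/2)^1 = 1/2).
r to a full sibling = 0.5 (full sibs share both parents — two paths of length 2: r = 2·(1/2)^2 = 1/2).
Summing one r·B term per recipient: 2·0.25·0.124 + 3·0.5·0.049 + 3·0.5·0.203 = 0.44.

0.44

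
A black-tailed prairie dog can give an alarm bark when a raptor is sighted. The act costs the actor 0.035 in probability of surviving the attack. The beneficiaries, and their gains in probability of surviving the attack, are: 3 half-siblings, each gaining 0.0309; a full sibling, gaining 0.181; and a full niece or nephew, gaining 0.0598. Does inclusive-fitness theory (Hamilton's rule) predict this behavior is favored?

Yes

Hamilton's rule: the trait is favored when the sum of r·B over every recipient exceeds the actor's cost C.
r to a half-sibling = 1/4 (half-sibs share one parent — one path of length 2: r = (1/2)^2 = 1/4).
r to a full sibling = 1/2 (full sibs share both parents — two paths of length 2: r = 2·(1/2)^2 = 1/2).
r to a full niece or nephew = 0.25 (full aunt/uncle↔niece/nephew: two paths of length 3 through the shared grandparent pair: r = 2·(1/2)^3 = 1/4).
Summing one r·B term per recipient: 3·0.25·0.0309 + 1·0.5·0.181 + 1·0.25·0.0598 = 0.128625.
0.128625 > 0.035: the indirect benefit exceeds the cost.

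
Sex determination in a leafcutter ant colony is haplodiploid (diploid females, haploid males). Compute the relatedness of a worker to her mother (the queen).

0.5

One meiotic link between diploid queen and diploid daughter: r = 1/2.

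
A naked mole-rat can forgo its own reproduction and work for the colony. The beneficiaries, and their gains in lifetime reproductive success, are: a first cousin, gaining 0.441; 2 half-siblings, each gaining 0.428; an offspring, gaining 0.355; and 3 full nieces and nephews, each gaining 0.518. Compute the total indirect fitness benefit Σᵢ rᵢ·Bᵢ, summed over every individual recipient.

r to a first cousin = 0.125 (first cousins share one grandparent pair — two paths of length 4: r = 2·(1/2)^4 = 1/8).
r to a half-sibling = 0.25 (half-sibs share one parent — one path of length 2: r = (1/2)^2 = 1/4).
r to an offspring = 1/2 (one parent–offspring link: r = (1/2)^1 = 1/2).
r to a full niece or nephew = 1/4 (full aunt/uncle↔niece/nephew: two paths of length 3 through the shared grandparent pair: r = 2·(1/2)^3 = 1/4).
Summing one r·B term per recipient: 1·0.125·0.441 + 2·0.25·0.428 + 1·0.5·0.355 + 3·0.25·0.518 = 0.835125.

0.835125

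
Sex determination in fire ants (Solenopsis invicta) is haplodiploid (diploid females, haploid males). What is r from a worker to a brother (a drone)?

0.25

Her haploid brother carries none of their father's genes and a random half of their mother's genome; that half matches the maternal half of her own genome with probability 1/2: r = 1/2 · 1/2 = 1/4.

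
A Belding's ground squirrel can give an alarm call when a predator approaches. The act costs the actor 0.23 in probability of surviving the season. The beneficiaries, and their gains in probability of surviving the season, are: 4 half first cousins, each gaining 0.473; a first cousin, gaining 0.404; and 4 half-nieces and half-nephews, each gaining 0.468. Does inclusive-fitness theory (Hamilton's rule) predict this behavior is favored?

Hamilton's rule: the trait is favored when the sum of r·B over every recipient exceeds the actor's cost C.
r to a half first cousin = 1/16 (half first cousins share one grandparent — one path of length 4: r = (1/2)^4 = 1/16).
r to a first cousin = 1/8 (first cousins share one grandparent pair — two paths of length 4: r = 2·(1/2)^4 = 1/8).
r to a half-niece or half-nephew = 1/8 (half-aunt/uncle↔niece/nephew: one path of length 3: r = (1/2)^3 = 1/8).
Summing one r·B term per recipient: 4·0.0625·0.473 + 1·0.125·0.404 + 4·0.125·0.468 = 0.40275.
0.40275 > 0.23: the indirect benefit exceeds the cost.

Yes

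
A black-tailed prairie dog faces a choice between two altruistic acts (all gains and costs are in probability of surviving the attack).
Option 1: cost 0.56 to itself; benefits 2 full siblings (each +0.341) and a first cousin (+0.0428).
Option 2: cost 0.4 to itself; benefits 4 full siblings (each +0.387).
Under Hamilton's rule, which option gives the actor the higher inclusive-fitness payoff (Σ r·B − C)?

Option 2

Option 1: r to a full sibling = 0.5.
Option 1: r to a first cousin = 0.125.
Option 1: Σ r·B − C = (2·0.5·0.341 + 1·0.125·0.0428) − 0.56 = -0.21365.
Option 2: r to a full sibling = 0.5.
Option 2: Σ r·B − C = (4·0.5·0.387) − 0.4 = 0.374.
Option 2 has the higher net inclusive-fitness payoff.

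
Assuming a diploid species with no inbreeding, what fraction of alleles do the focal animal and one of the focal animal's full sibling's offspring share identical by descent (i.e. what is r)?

Each parent–offspring link contributes a factor of 1/2, and independent paths through distinct common ancestors add.
Full aunt/uncle↔niece/nephew: two paths of length 3 through the shared grandparent pair: r = 2·(1/2)^3 = 1/4.

0.25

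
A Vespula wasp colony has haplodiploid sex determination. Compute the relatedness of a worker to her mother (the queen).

0.5

One meiotic link between diploid queen and diploid daughter: r = 1/2.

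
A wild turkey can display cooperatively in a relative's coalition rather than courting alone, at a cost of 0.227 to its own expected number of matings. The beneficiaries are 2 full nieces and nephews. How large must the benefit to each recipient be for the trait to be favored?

r to a full niece or nephew = 0.25 (full aunt/uncle↔niece/nephew: two paths of length 3 through the shared grandparent pair: r = 2·(1/2)^3 = 1/4).
Hamilton's rule with n recipients of equal r: n·r·B > C, so B > C/(n·r) = 0.227/(2·0.25) = 0.454.

0.454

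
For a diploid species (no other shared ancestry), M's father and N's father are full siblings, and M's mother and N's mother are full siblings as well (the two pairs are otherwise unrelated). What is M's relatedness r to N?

Wright's path rule: contributions from independent ancestry routes add.
M and N are related in two ways: first cousins through their fathers (r = 1/8) and first cousins through their mothers (r = 1/8) — i.e. double first cousins.
r = 1/8 + 1/8 = 1/4 = 0.25.

0.25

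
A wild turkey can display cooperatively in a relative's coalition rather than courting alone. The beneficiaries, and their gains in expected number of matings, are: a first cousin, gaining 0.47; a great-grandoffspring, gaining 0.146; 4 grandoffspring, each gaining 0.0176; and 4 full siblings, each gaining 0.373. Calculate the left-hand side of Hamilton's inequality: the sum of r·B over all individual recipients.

0.8406

r to a first cousin = 0.125 (first cousins share one grandparent pair — two paths of length 4: r = 2·(1/2)^4 = 1/8).
r to a great-grandoffspring = 1/8 (three parent–offspring links: r = (1/2)^3 = 1/8).
r to a grandoffspring = 1/4 (two parent–offspring links: r = (1/2)^2 = 1/4).
r to a full sibling = 0.5 (full sibs share both parents — two paths of length 2: r = 2·(1/2)^2 = 1/2).
Summing one r·B term per recipient: 1·0.125·0.47 + 1·0.125·0.146 + 4·0.25·0.0176 + 4·0.5·0.373 = 0.8406.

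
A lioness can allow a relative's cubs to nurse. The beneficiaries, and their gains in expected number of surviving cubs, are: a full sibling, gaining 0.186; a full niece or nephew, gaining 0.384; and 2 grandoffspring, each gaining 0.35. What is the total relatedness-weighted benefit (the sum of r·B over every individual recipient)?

0.364

r to a full sibling = 0.5 (full sibs share both parents — two paths of length 2: r = 2·(1/2)^2 = 1/2).
r to a full niece or nephew = 0.25 (full aunt/uncle↔niece/nephew: two paths of length 3 through the shared grandparent pair: r = 2·(1/2)^3 = 1/4).
r to a grandoffspring = 0.25 (two parent–offspring links: r = (1/2)^2 = 1/4).
Summing one r·B term per recipient: 1·0.5·0.186 + 1·0.25·0.384 + 2·0.25·0.35 = 0.364.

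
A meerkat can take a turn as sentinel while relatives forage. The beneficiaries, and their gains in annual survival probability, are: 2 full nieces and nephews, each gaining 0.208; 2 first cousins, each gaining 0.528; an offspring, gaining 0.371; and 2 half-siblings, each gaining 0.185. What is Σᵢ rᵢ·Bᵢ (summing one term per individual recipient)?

r to a full niece or nephew = 1/4 (full aunt/uncle↔niece/nephew: two paths of length 3 through the shared grandparent pair: r = 2·(1/2)^3 = 1/4).
r to a first cousin = 1/8 (first cousins share one grandparent pair — two paths of length 4: r = 2·(1/2)^4 = 1/8).
r to an offspring = 1/2 (one parent–offspring link: r = (1/2)^1 = 1/2).
r to a half-sibling = 0.25 (half-sibs share one parent — one path of length 2: r = (1/2)^2 = 1/4).
Summing one r·B term per recipient: 2·0.25·0.208 + 2·0.125·0.528 + 1·0.5·0.371 + 2·0.25·0.185 = 0.514.

0.514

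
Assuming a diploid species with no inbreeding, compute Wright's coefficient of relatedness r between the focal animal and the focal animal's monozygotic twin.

1

Each parent–offspring link contributes a factor of 1/2, and independent paths through distinct common ancestors add.
Monozygotic twins share every allele identical by descent: r = 1.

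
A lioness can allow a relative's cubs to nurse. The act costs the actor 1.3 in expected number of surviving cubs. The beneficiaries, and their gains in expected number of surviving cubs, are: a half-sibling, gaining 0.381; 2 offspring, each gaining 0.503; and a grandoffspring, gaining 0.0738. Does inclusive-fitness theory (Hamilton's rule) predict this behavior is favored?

No

Hamilton's rule: the trait is favored when the sum of r·B over every recipient exceeds the actor's cost C.
r to a half-sibling = 1/4 (half-sibs share one parent — one path of length 2: r = (1/2)^2 = 1/4).
r to an offspring = 0.5 (one parent–offspring link: r = (1/2)^1 = 1/2).
r to a grandoffspring = 0.25 (two parent–offspring links: r = (1/2)^2 = 1/4).
Summing one r·B term per recipient: 1·0.25·0.381 + 2·0.5·0.503 + 1·0.25·0.0738 = 0.6167.
0.6167 < 1.3: the indirect benefit is less than the cost.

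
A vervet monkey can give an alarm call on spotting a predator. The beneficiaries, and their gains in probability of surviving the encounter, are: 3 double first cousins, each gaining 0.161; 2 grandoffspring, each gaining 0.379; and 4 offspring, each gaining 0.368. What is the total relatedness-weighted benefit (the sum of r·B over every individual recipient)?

1.04625

r to a double first cousin = 1/4 (double first cousins share both grandparent pairs — four paths of length 4: r = 4·(1/2)^4 = 1/4).
r to a grandoffspring = 0.25 (two parent–offspring links: r = (1/2)^2 = 1/4).
r to an offspring = 1/2 (one parent–offspring link: r = (1/2)^1 = 1/2).
Summing one r·B term per recipient: 3·0.25·0.161 + 2·0.25·0.379 + 4·0.5·0.368 = 1.04625.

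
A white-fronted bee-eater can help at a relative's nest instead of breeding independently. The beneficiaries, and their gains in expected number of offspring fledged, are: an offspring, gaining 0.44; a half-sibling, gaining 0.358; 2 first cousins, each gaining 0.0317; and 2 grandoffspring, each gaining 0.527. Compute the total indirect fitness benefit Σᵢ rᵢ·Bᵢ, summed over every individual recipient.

0.580925

r to an offspring = 0.5 (one parent–offspring link: r = (1/2)^1 = 1/2).
r to a half-sibling = 0.25 (half-sibs share one parent — one path of length 2: r = (1/2)^2 = 1/4).
r to a first cousin = 1/8 (first cousins share one grandparent pair — two paths of length 4: r = 2·(1/2)^4 = 1/8).
r to a grandoffspring = 1/4 (two parent–offspring links: r = (1/2)^2 = 1/4).
Summing one r·B term per recipient: 1·0.5·0.44 + 1·0.25·0.358 + 2·0.125·0.0317 + 2·0.25·0.527 = 0.580925.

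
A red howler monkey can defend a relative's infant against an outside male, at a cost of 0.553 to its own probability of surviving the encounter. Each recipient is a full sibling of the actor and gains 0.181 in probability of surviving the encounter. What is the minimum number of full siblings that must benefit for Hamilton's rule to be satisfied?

r to a full sibling = 1/2 (full sibs share both parents — two paths of length 2: r = 2·(1/2)^2 = 1/2).
Hamilton's rule: n·r·B > C  ⇒  n > C/(r·B) = 0.553/(0.5·0.181) = 6.11.
The smallest integer exceeding 6.11 is 7.

7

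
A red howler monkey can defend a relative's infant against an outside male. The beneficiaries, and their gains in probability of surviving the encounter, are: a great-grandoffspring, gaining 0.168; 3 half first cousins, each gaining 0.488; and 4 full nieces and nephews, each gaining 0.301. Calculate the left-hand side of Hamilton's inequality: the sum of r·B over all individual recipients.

r to a great-grandoffspring = 1/8 (three parent–offspring links: r = (1/2)^3 = 1/8).
r to a half first cousin = 1/16 (half first cousins share one grandparent — one path of length 4: r = (1/2)^4 = 1/16).
r to a full niece or nephew = 0.25 (full aunt/uncle↔niece/nephew: two paths of length 3 through the shared grandparent pair: r = 2·(1/2)^3 = 1/4).
Summing one r·B term per recipient: 1·0.125·0.168 + 3·0.0625·0.488 + 4·0.25·0.301 = 0.4135.

0.4135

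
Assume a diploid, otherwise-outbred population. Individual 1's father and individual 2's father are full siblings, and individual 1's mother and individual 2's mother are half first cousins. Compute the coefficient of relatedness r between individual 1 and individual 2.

0.140625

Relatedness sums over independent paths through distinct common ancestors.
Individual 1 and individual 2 are related in two ways: first cousins through their fathers (r = 1/8) and half second cousins through their mothers (r = 1/64).
r = 1/8 + 1/64 = 0.140625.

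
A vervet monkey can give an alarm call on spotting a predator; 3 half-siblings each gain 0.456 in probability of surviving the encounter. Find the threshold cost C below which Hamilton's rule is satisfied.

r to a half-sibling = 0.25 (half-sibs share one parent — one path of length 2: r = (1/2)^2 = 1/4).
Hamilton's rule: n·r·B > C, so the trait is favored while C < n·r·B = 3·0.25·0.456 = 0.342.

0.342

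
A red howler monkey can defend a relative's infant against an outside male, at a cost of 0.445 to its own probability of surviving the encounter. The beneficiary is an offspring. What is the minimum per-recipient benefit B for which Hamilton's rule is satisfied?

0.89

r to an offspring = 1/2 (one parent–offspring link: r = (1/2)^1 = 1/2).
Hamilton's rule with n recipients of equal r: n·r·B > C, so B > C/(n·r) = 0.445/(1·0.5) = 0.89.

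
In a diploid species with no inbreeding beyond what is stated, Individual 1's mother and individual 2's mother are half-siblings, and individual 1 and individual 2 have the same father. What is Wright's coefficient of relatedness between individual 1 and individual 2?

Relatedness sums over independent paths through distinct common ancestors.
Individual 1 and individual 2 are related in two ways: half first cousins through their mothers (r = 1/16) and half-sibs through their shared father (r = 1/4).
r = 1/16 + 1/4 = 5/16 = 0.3125.

0.3125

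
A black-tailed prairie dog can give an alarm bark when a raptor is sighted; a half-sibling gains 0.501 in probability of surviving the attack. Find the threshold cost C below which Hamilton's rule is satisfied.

r to a half-sibling = 1/4 (half-sibs share one parent — one path of length 2: r = (1/2)^2 = 1/4).
Hamilton's rule: n·r·B > C, so the trait is favored while C < n·r·B = 1·0.25·0.501 = 0.12525.

0.12525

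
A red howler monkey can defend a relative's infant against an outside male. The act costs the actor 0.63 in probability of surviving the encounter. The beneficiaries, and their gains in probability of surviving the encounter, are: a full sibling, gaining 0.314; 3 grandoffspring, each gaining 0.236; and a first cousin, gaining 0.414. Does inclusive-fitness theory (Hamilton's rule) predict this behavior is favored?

Hamilton's rule: the trait is favored when the sum of r·B over every recipient exceeds the actor's cost C.
r to a full sibling = 1/2 (full sibs share both parents — two paths of length 2: r = 2·(1/2)^2 = 1/2).
r to a grandoffspring = 1/4 (two parent–offspring links: r = (1/2)^2 = 1/4).
r to a first cousin = 0.125 (first cousins share one grandparent pair — two paths of length 4: r = 2·(1/2)^4 = 1/8).
Summing one r·B term per recipient: 1·0.5·0.314 + 3·0.25·0.236 + 1·0.125·0.414 = 0.38575.
0.38575 < 0.63: the indirect benefit is less than the cost.

No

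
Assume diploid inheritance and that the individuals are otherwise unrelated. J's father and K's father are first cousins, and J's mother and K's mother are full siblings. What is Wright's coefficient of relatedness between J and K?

Relatedness sums over independent paths through distinct common ancestors.
J and K are related in two ways: second cousins through their fathers (r = 1/32) and first cousins through their mothers (r = 1/8).
r = 1/32 + 1/8 = 0.15625.

0.15625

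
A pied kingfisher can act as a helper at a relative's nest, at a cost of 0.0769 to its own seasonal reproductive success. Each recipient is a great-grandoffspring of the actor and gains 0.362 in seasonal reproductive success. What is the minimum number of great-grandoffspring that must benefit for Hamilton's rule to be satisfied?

r to a great-grandoffspring = 1/8 (three parent–offspring links: r = (1/2)^3 = 1/8).
Hamilton's rule: n·r·B > C  ⇒  n > C/(r·B) = 0.0769/(0.125·0.362) = 1.699.
The smallest integer exceeding 1.699 is 2.

2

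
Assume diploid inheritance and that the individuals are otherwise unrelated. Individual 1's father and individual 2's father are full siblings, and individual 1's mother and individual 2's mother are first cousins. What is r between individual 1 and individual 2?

With two independent routes of shared ancestry, r is the sum of the two contributions.
Individual 1 and individual 2 are related in two ways: first cousins through their fathers (r = 1/8) and second cousins through their mothers (r = 1/32).
r = 1/8 + 1/32 = 0.15625.

0.15625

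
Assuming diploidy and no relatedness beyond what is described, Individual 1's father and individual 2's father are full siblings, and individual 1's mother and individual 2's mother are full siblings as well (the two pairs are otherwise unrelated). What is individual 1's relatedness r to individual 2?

With two independent routes of shared ancestry, r is the sum of the two contributions.
Individual 1 and individual 2 are related in two ways: first cousins through their fathers (r = 1/8) and first cousins through their mothers (r = 1/8) — i.e. double first cousins.
r = 1/8 + 1/8 = 1/4 = 0.25.

0.25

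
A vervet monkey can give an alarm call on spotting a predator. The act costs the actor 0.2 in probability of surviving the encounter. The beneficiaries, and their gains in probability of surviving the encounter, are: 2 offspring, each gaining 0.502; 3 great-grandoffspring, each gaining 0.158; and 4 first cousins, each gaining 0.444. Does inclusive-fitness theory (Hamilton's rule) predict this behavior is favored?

Hamilton's rule: the trait is favored when the sum of r·B over every recipient exceeds the actor's cost C.
r to an offspring = 1/2 (one parent–offspring link: r = (1/2)^1 = 1/2).
r to a great-grandoffspring = 1/8 (three parent–offspring links: r = (1/2)^3 = 1/8).
r to a first cousin = 1/8 (first cousins share one grandparent pair — two paths of length 4: r = 2·(1/2)^4 = 1/8).
Summing one r·B term per recipient: 2·0.5·0.502 + 3·0.125·0.158 + 4·0.125·0.444 = 0.78325.
0.78325 > 0.2: the indirect benefit exceeds the cost.

Yes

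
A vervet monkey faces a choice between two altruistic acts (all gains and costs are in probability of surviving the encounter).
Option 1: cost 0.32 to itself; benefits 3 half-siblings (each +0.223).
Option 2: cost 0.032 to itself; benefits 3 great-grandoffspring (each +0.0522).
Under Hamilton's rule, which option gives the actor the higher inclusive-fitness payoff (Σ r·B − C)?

Option 2

Option 1: r to a half-sibling = 0.25.
Option 1: Σ r·B − C = (3·0.25·0.223) − 0.32 = -0.15275.
Option 2: r to a great-grandoffspring = 0.125.
Option 2: Σ r·B − C = (3·0.125·0.0522) − 0.032 = -0.012425.
Option 2 has the higher net inclusive-fitness payoff.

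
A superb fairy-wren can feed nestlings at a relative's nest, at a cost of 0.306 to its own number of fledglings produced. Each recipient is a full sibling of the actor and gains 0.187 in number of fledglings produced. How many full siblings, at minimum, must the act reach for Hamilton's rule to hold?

r to a full sibling = 0.5 (full sibs share both parents — two paths of length 2: r = 2·(1/2)^2 = 1/2).
Hamilton's rule: n·r·B > C  ⇒  n > C/(r·B) = 0.306/(0.5·0.187) = 3.273.
The smallest integer exceeding 3.273 is 4.

4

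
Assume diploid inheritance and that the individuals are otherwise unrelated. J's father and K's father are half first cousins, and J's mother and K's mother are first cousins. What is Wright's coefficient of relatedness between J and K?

0.046875

With two independent routes of shared ancestry, r is the sum of the two contributions.
J and K are related in two ways: half second cousins through their fathers (r = 1/64) and second cousins through their mothers (r = 1/32).
r = 1/64 + 1/32 = 3/64 = 0.046875.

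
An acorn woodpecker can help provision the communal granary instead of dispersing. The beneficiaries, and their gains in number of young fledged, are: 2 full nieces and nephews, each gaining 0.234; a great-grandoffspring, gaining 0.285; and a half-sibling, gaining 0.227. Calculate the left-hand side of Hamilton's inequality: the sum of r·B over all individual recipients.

r to a full niece or nephew = 1/4 (full aunt/uncle↔niece/nephew: two paths of length 3 through the shared grandparent pair: r = 2·(1/2)^3 = 1/4).
r to a great-grandoffspring = 1/8 (three parent–offspring links: r = (1/2)^3 = 1/8).
r to a half-sibling = 0.25 (half-sibs share one parent — one path of length 2: r = (1/2)^2 = 1/4).
Summing one r·B term per recipient: 2·0.25·0.234 + 1·0.125·0.285 + 1·0.25·0.227 = 0.209375.

0.209375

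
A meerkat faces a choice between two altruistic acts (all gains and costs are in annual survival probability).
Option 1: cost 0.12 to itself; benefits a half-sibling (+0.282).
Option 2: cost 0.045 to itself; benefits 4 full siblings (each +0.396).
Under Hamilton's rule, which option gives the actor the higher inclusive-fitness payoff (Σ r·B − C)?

Option 1: r to a half-sibling = 0.25.
Option 1: Σ r·B − C = (1·0.25·0.282) − 0.12 = -0.0495.
Option 2: r to a full sibling = 0.5.
Option 2: Σ r·B − C = (4·0.5·0.396) − 0.045 = 0.747.
Option 2 has the higher net inclusive-fitness payoff.

Option 2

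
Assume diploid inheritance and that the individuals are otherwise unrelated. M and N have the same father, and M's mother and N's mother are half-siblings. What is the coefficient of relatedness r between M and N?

0.3125

Independent pedigree routes through distinct common ancestors add.
M and N are related in two ways: half-sibs through their shared father (r = 1/4) and half first cousins through their mothers (r = 1/16).
r = 1/4 + 1/16 = 0.3125.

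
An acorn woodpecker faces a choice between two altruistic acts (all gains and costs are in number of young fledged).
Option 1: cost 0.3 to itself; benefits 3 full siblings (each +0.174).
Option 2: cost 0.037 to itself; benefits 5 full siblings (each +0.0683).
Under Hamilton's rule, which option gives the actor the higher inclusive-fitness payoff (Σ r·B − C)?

Option 2

Option 1: r to a full sibling = 0.5.
Option 1: Σ r·B − C = (3·0.5·0.174) − 0.3 = -0.039.
Option 2: r to a full sibling = 0.5.
Option 2: Σ r·B − C = (5·0.5·0.0683) − 0.037 = 0.13375.
Option 2 has the higher net inclusive-fitness payoff.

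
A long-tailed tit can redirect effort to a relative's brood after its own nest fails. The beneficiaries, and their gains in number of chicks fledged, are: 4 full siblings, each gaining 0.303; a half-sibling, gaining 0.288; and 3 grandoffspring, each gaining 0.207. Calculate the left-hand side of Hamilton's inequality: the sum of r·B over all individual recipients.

r to a full sibling = 1/2 (full sibs share both parents — two paths of length 2: r = 2·(1/2)^2 = 1/2).
r to a half-sibling = 0.25 (half-sibs share one parent — one path of length 2: r = (1/2)^2 = 1/4).
r to a grandoffspring = 1/4 (two parent–offspring links: r = (1/2)^2 = 1/4).
Summing one r·B term per recipient: 4·0.5·0.303 + 1·0.25·0.288 + 3·0.25·0.207 = 0.83325.

0.83325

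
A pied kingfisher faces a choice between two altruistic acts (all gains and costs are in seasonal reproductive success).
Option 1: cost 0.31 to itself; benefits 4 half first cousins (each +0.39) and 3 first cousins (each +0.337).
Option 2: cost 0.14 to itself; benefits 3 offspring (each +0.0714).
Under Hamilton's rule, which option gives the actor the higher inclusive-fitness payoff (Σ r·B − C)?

Option 1: r to a half first cousin = 0.0625.
Option 1: r to a first cousin = 0.125.
Option 1: Σ r·B − C = (4·0.0625·0.39 + 3·0.125·0.337) − 0.31 = -0.086125.
Option 2: r to an offspring = 0.5.
Option 2: Σ r·B − C = (3·0.5·0.0714) − 0.14 = -0.0329.
Option 2 has the higher net inclusive-fitness payoff.

Option 2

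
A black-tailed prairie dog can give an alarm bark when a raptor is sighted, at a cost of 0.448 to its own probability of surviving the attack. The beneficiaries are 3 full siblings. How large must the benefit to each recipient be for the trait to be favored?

r to a full sibling = 0.5 (full sibs share both parents — two paths of length 2: r = 2·(1/2)^2 = 1/2).
Hamilton's rule with n recipients of equal r: n·r·B > C, so B > C/(n·r) = 0.448/(3·0.5) = 0.2987.

0.2987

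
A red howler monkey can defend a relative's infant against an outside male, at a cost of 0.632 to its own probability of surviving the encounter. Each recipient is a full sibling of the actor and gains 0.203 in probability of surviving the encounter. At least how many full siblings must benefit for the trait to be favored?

7

r to a full sibling = 0.5 (full sibs share both parents — two paths of length 2: r = 2·(1/2)^2 = 1/2).
Hamilton's rule: n·r·B > C  ⇒  n > C/(r·B) = 0.632/(0.5·0.203) = 6.227.
The smallest integer exceeding 6.227 is 7.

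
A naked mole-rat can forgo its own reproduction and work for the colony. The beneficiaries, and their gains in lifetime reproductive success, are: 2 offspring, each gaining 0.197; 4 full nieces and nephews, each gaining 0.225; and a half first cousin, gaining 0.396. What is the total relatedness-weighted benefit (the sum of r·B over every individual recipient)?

r to an offspring = 0.5 (one parent–offspring link: r = (1/2)^1 = 1/2).
r to a full niece or nephew = 0.25 (full aunt/uncle↔niece/nephew: two paths of length 3 through the shared grandparent pair: r = 2·(1/2)^3 = 1/4).
r to a half first cousin = 0.0625 (half first cousins share one grandparent — one path of length 4: r = (1/2)^4 = 1/16).
Summing one r·B term per recipient: 2·0.5·0.197 + 4·0.25·0.225 + 1·0.0625·0.396 = 0.44675.

0.44675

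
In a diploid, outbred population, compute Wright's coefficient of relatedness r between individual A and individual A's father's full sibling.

Each parent–offspring link contributes a factor of 1/2, and independent paths through distinct common ancestors add.
Full aunt/uncle↔niece/nephew: two paths of length 3 through the shared grandparent pair: r = 2·(1/2)^3 = 1/4.

0.25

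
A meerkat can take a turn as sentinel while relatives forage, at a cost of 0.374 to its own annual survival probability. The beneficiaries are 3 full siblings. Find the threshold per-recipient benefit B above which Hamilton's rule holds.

0.2493

r to a full sibling = 0.5 (full sibs share both parents — two paths of length 2: r = 2·(1/2)^2 = 1/2).
Hamilton's rule with n recipients of equal r: n·r·B > C, so B > C/(n·r) = 0.374/(3·0.5) = 0.2493.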